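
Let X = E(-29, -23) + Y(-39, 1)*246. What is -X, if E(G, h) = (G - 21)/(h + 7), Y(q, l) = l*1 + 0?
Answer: -1993/8 ≈ -249.13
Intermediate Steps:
Y(q, l) = l (Y(q, l) = l + 0 = l)
E(G, h) = (-21 + G)/(7 + h)
X = 1993/8 (X = (-21 - 29)/(7 - 23) + 1*246 = -50/(-16) + 246 = -1/16*(-50) + 246 = 25/8 + 246 = 1993/8 ≈ 249.13)
-X = -1*1993/8 = -1993/8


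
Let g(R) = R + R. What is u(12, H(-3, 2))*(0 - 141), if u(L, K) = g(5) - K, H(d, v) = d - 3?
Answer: -2256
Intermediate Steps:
g(R) = 2*R
H(d, v) = -3 + d
u(L, K) = 10 - K (u(L, K) = 2*5 - K = 10 - K)
u(12, H(-3, 2))*(0 - 141) = (10 - (-3 - 3))*(0 - 141) = (10 - 1*(-6))*(-141) = (10 + 6)*(-141) = 16*(-141) = -2256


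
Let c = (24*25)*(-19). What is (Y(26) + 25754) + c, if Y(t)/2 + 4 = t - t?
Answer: 14346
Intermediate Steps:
Y(t) = -8 (Y(t) = -8 + 2*(t - t) = -8 + 2*0 = -8 + 0 = -8)
c = -11400 (c = 600*(-19) = -11400)
(Y(26) + 25754) + c = (-8 + 25754) - 11400 = 25746 - 11400 = 14346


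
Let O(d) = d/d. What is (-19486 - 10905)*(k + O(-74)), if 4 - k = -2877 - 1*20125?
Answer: -699205737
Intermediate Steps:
O(d) = 1
k = 23006 (k = 4 - (-2877 - 1*20125) = 4 - (-2877 - 20125) = 4 - 1*(-23002) = 4 + 23002 = 23006)
(-19486 - 10905)*(k + O(-74)) = (-19486 - 10905)*(23006 + 1) = -30391*23007 = -699205737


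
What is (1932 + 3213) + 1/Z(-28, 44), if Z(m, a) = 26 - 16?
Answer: 51451/10 ≈ 5145.1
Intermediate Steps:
Z(m, a) = 10
(1932 + 3213) + 1/Z(-28, 44) = (1932 + 3213) + 1/10 = 5145 + ⅒ = 51451/10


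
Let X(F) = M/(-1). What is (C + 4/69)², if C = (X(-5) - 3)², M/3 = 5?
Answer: 499969600/4761 ≈ 1.0501e+5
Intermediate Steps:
M = 15 (M = 3*5 = 15)
X(F) = -15 (X(F) = 15/(-1) = 15*(-1) = -15)
C = 324 (C = (-15 - 3)² = (-18)² = 324)
(C + 4/69)² = (324 + 4/69)² = (22360/69)² = 499969600/4761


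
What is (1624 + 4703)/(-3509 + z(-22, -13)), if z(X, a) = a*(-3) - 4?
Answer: -703/386 ≈ -1.8212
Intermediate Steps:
z(X, a) = -4 - 3*a (z(X, a) = -3*a - 4 = -4 - 3*a)
(1624 + 4703)/(-3509 + z(-22, -13)) = (1624 + 4703)/(-3509 + (-4 - 3*(-13))) = 6327/(-3509 + (-4 + 39)) = 6327/(-3509 + 35) = 6327/(-3474) = 6327*(-1/3474) = -703/386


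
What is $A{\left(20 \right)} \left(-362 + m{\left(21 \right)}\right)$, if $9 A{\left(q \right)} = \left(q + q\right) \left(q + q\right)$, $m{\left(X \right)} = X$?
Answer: $- \frac{545600}{9} \approx -60622.0$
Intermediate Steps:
$A{\left(q \right)} = \frac{4 q^{2}}{9}$ ($A{\left(q \right)} = \frac{\left(q + q\right) \left(q + q\right)}{9} = \frac{2 q 2 q}{9} = \frac{4 q^{2}}{9}$)
$A{\left(20 \right)} \left(-362 + m{\left(21 \right)}\right) = \frac{4 \cdot 20^{2}}{9} \left(-362 + 21\right) = \frac{4}{9} \cdot 400 \left(-341\right) = \frac{1600}{9} \left(-341\right) = - \frac{545600}{9}$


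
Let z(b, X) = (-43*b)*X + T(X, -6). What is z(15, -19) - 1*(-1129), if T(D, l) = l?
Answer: 13378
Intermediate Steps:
z(b, X) = -6 - 43*X*b (z(b, X) = (-43*b)*X - 6 = -43*X*b - 6 = -6 - 43*X*b)
z(15, -19) - 1*(-1129) = (-6 - 43*(-19)*15) - 1*(-1129) = (-6 + 12255) + 1129 = 12249 + 1129 = 13378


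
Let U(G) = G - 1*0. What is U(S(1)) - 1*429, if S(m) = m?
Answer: -428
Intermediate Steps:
U(G) = G (U(G) = G + 0 = G)
U(S(1)) - 1*429 = 1 - 1*429 = 1 - 429 = -428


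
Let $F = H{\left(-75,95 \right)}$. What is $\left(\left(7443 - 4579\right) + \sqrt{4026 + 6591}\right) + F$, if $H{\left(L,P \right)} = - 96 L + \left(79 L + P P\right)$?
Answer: $13164 + \sqrt{10617} \approx 13267.0$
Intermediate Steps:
$H{\left(L,P \right)} = P^{2} - 17 L$ ($H{\left(L,P \right)} = - 96 L + \left(79 L + P^{2}\right) = - 96 L + \left(P^{2} + 79 L\right) = P^{2} - 17 L$)
$F = 10300$ ($F = 95^{2} - -1275 = 9025 + 1275 = 10300$)
$\left(\left(7443 - 4579\right) + \sqrt{4026 + 6591}\right) + F = \left(\left(7443 - 4579\right) + \sqrt{4026 + 6591}\right) + 10300 = \left(2864 + \sqrt{10617}\right) + 10300 = 13164 + \sqrt{10617}$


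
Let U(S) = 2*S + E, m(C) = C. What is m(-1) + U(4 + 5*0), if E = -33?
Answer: -26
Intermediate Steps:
U(S) = -33 + 2*S (U(S) = 2*S - 33 = -33 + 2*S)
m(-1) + U(4 + 5*0) = -1 + (-33 + 2*(4 + 5*0)) = -1 + (-33 + 2*(4 + 0)) = -1 + (-33 + 2*4) = -1 + (-33 + 8) = -1 - 25 = -26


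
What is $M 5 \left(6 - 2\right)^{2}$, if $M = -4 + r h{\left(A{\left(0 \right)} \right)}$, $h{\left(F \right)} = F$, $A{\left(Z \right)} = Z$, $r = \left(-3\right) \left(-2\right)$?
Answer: $-320$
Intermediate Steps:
$r = 6$
$M = -4$ ($M = -4 + 6 \cdot 0 = -4 + 0 = -4$)
$M 5 \left(6 - 2\right)^{2} = \left(-4\right) 5 \left(6 - 2\right)^{2} = - 20 \cdot 4^{2} = \left(-20\right) 16 = -320$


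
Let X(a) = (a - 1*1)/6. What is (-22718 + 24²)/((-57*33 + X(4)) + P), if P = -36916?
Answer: 44284/77593 ≈ 0.57072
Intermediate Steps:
X(a) = -⅙ + a/6 (X(a) = (a - 1)*(⅙) = (-1 + a)*(⅙) = -⅙ + a/6)
(-22718 + 24²)/((-57*33 + X(4)) + P) = (-22718 + 24²)/((-57*33 + (-⅙ + (⅙)*4)) - 36916) = (-22718 + 576)/((-1881 + (-⅙ + ⅔)) - 36916) = -22142/((-1881 + ½) - 36916) = -22142/(-3761/2 - 36916) = -22142/(-77593/2) = -22142*(-2/77593) = 44284/77593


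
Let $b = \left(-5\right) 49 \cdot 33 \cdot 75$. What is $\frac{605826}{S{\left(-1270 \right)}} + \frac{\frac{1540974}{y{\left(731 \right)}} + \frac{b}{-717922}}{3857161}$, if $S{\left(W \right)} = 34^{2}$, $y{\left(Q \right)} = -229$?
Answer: $\frac{48021639884017633650}{91632251638505501} \approx 524.07$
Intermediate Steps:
$S{\left(W \right)} = 1156$
$b = -606375$ ($b = \left(-245\right) 33 \cdot 75 = \left(-8085\right) 75 = -606375$)
$\frac{605826}{S{\left(-1270 \right)}} + \frac{\frac{1540974}{y{\left(731 \right)}} + \frac{b}{-717922}}{3857161} = \frac{605826}{1156} + \frac{\frac{1540974}{-229} - \frac{606375}{-717922}}{3857161} = 605826 \cdot \frac{1}{1156} + \left(1540974 \left(- \frac{1}{229}\right) - - \frac{606375}{717922}\right) \frac{1}{3857161} = \frac{302913}{578} + \left(- \frac{1540974}{229} + \frac{606375}{717922}\right) \frac{1}{3857161} = \frac{302913}{578} - \frac{1106160276153}{634133229332218} = \frac{48021639884017633650}{91632251638505501}$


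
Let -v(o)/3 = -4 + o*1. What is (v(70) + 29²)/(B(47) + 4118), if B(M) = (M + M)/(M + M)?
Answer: 643/4119 ≈ 0.15611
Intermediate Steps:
v(o) = 12 - 3*o (v(o) = -3*(-4 + o*1) = -3*(-4 + o) = 12 - 3*o)
B(M) = 1 (B(M) = (2*M)/((2*M)) = (2*M)*(1/(2*M)) = 1)
(v(70) + 29²)/(B(47) + 4118) = ((12 - 3*70) + 29²)/(1 + 4118) = ((12 - 210) + 841)/4119 = (-198 + 841)*(1/4119) = 643*(1/4119) = 643/4119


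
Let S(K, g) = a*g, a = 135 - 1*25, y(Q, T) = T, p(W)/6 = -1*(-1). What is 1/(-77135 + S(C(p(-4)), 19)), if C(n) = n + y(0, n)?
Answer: -1/75045 ≈ -1.3325e-5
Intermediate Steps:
p(W) = 6 (p(W) = 6*(-1*(-1)) = 6*1 = 6)
a = 110 (a = 135 - 25 = 110)
C(n) = 2*n (C(n) = n + n = 2*n)
S(K, g) = 110*g
1/(-77135 + S(C(p(-4)), 19)) = 1/(-77135 + 110*19) = 1/(-77135 + 2090) = 1/(-75045) = -1/75045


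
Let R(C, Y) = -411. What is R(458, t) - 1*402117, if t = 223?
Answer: -402528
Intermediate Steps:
R(458, t) - 1*402117 = -411 - 1*402117 = -411 - 402117 = -402528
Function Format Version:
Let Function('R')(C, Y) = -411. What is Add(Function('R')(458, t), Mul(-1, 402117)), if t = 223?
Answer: -402528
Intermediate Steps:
Add(Function('R')(458, t), Mul(-1, 402117)) = Add(-411, Mul(-1, 402117)) = Add(-411, -402117) = -402528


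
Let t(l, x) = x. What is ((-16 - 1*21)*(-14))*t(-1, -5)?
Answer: -2590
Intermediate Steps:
((-16 - 1*21)*(-14))*t(-1, -5) = ((-16 - 1*21)*(-14))*(-5) = ((-16 - 21)*(-14))*(-5) = -37*(-14)*(-5) = 518*(-5) = -2590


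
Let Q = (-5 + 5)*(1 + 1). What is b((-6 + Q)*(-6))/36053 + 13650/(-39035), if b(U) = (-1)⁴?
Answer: -98416883/281465771 ≈ -0.34966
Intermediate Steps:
Q = 0 (Q = 0*2 = 0)
b(U) = 1
b((-6 + Q)*(-6))/36053 + 13650/(-39035) = 1/36053 + 13650/(-39035) = 1*(1/36053) + 13650*(-1/39035) = 1/36053 - 2730/7807 = -98416883/281465771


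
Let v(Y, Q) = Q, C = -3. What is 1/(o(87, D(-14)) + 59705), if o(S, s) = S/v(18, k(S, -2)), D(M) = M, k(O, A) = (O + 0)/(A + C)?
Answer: 1/59700 ≈ 1.6750e-5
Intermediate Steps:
k(O, A) = O/(-3 + A) (k(O, A) = (O + 0)/(A - 3) = O/(-3 + A))
o(S, s) = -5 (o(S, s) = S/((S/(-3 - 2))) = S/((S/(-5))) = S/((S*(-1/5))) = S/((-S/5)) = S*(-5/S) = -5)
1/(o(87, D(-14)) + 59705) = 1/(-5 + 59705) = 1/59700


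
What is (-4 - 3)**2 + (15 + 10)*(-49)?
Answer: -1176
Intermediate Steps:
(-4 - 3)**2 + (15 + 10)*(-49) = (-7)**2 + 25*(-49) = 49 - 1225 = -1176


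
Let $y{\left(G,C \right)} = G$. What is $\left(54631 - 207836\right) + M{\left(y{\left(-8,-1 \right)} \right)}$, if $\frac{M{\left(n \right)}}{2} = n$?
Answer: $-153221$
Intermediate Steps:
$M{\left(n \right)} = 2 n$
$\left(54631 - 207836\right) + M{\left(y{\left(-8,-1 \right)} \right)} = \left(54631 - 207836\right) + 2 \left(-8\right) = -153205 - 16 = -153221$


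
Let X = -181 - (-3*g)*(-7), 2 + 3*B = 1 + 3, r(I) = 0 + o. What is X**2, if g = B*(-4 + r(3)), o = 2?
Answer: 23409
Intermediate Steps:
r(I) = 2 (r(I) = 0 + 2 = 2)
B = 2/3 (B = -2/3 + (1 + 3)/3 = -2/3 + (1/3)*4 = -2/3 + 4/3 = 2/3 ≈ 0.66667)
g = -4/3 (g = 2*(-4 + 2)/3 = (2/3)*(-2) = -4/3 ≈ -1.3333)
X = -153 (X = -181 - (-3*(-4/3))*(-7) = -181 - 4*(-7) = -181 - 1*(-28) = -181 + 28 = -153)
X**2 = (-153)**2 = 23409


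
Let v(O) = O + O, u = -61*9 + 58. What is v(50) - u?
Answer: 591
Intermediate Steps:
u = -491 (u = -549 + 58 = -491)
v(O) = 2*O
v(50) - u = 2*50 - 1*(-491) = 100 + 491 = 591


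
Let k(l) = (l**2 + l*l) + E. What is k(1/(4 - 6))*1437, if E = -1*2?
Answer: -4311/2 ≈ -2155.5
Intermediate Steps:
E = -2
k(l) = -2 + 2*l**2 (k(l) = (l**2 + l*l) - 2 = (l**2 + l**2) - 2 = 2*l**2 - 2 = -2 + 2*l**2)
k(1/(4 - 6))*1437 = (-2 + 2*(1/(4 - 6))**2)*1437 = (-2 + 2*(1/(-2))**2)*1437 = (-2 + 2*(-1/2)**2)*1437 = (-2 + 2*(1/4))*1437 = (-2 + 1/2)*1437 = -3/2*1437 = -4311/2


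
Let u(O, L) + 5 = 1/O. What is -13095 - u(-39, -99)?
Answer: -510509/39 ≈ -13090.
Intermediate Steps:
u(O, L) = -5 + 1/O
-13095 - u(-39, -99) = -13095 - (-5 + 1/(-39)) = -13095 - (-5 - 1/39) = -13095 - 1*(-196/39) = -13095 + 196/39 = -510509/39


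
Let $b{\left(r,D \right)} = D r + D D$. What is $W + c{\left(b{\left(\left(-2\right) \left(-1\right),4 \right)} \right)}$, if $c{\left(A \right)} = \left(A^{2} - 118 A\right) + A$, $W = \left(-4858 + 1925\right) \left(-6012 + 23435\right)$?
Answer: $-51103891$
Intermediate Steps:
$b{\left(r,D \right)} = D^{2} + D r$ ($b{\left(r,D \right)} = D r + D^{2} = D^{2} + D r$)
$W = -51101659$ ($W = \left(-2933\right) 17423 = -51101659$)
$c{\left(A \right)} = A^{2} - 117 A$
$W + c{\left(b{\left(\left(-2\right) \left(-1\right),4 \right)} \right)} = -51101659 + 4 \left(4 - -2\right) \left(-117 + 4 \left(4 - -2\right)\right) = -51101659 + 4 \left(4 + 2\right) \left(-117 + 4 \left(4 + 2\right)\right) = -51101659 + 4 \cdot 6 \left(-117 + 4 \cdot 6\right) = -51101659 + 24 \left(-117 + 24\right) = -51101659 + 24 \left(-93\right) = -51101659 - 2232 = -51103891$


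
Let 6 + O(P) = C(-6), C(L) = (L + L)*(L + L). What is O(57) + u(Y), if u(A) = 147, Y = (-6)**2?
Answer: 285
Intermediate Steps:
Y = 36
C(L) = 4*L**2 (C(L) = (2*L)*(2*L) = 4*L**2)
O(P) = 138 (O(P) = -6 + 4*(-6)**2 = -6 + 4*36 = -6 + 144 = 138)
O(57) + u(Y) = 138 + 147 = 285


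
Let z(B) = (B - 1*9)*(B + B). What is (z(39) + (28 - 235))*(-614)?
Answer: -1309662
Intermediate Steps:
z(B) = 2*B*(-9 + B) (z(B) = (B - 9)*(2*B) = (-9 + B)*(2*B) = 2*B*(-9 + B))
(z(39) + (28 - 235))*(-614) = (2*39*(-9 + 39) + (28 - 235))*(-614) = (2*39*30 - 207)*(-614) = (2340 - 207)*(-614) = 2133*(-614) = -1309662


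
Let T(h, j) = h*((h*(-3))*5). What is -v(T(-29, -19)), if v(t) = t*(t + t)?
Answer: -318276450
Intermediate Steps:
T(h, j) = -15*h² (T(h, j) = h*(-3*h*5) = h*(-15*h) = -15*h²)
v(t) = 2*t² (v(t) = t*(2*t) = 2*t²)
-v(T(-29, -19)) = -2*(-15*(-29)²)² = -2*(-15*841)² = -2*(-12615)² = -2*159138225 = -1*318276450 = -318276450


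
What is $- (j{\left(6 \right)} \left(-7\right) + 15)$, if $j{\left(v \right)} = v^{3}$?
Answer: $1497$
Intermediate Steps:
$- (j{\left(6 \right)} \left(-7\right) + 15) = - (6^{3} \left(-7\right) + 15) = - (216 \left(-7\right) + 15) = - (-1512 + 15) = \left(-1\right) \left(-1497\right) = 1497$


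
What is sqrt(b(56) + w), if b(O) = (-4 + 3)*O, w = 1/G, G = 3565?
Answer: I*sqrt(711713035)/3565 ≈ 7.4833*I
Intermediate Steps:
w = 1/3565 ≈ 0.00028051
b(O) = -O
sqrt(b(56) + w) = sqrt(-1*56 + 1/3565) = sqrt(-56 + 1/3565) = sqrt(-199639/3565) = I*sqrt(711713035)/3565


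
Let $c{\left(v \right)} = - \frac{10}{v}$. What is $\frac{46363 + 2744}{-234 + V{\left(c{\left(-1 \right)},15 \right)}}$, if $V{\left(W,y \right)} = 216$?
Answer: $- \frac{16369}{6} \approx -2728.2$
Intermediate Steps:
$\frac{46363 + 2744}{-234 + V{\left(c{\left(-1 \right)},15 \right)}} = \frac{46363 + 2744}{-234 + 216} = \frac{49107}{-18} = 49107 \left(- \frac{1}{18}\right) = - \frac{16369}{6}$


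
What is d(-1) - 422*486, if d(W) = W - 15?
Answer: -205108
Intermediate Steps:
d(W) = -15 + W
d(-1) - 422*486 = (-15 - 1) - 422*486 = -16 - 205092 = -205108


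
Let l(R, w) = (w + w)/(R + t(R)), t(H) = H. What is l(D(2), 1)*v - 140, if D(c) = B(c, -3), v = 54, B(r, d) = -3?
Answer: -158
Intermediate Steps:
D(c) = -3
l(R, w) = w/R (l(R, w) = (w + w)/(R + R) = (2*w)/((2*R)) = (2*w)*(1/(2*R)) = w/R)
l(D(2), 1)*v - 140 = (1/(-3))*54 - 140 = (1*(-1/3))*54 - 140 = -1/3*54 - 140 = -18 - 140 = -158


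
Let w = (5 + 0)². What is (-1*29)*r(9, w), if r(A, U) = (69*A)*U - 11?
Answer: -449906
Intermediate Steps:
w = 25 (w = 5² = 25)
r(A, U) = -11 + 69*A*U (r(A, U) = 69*A*U - 11 = -11 + 69*A*U)
(-1*29)*r(9, w) = (-1*29)*(-11 + 69*9*25) = -29*(-11 + 15525) = -29*15514 = -449906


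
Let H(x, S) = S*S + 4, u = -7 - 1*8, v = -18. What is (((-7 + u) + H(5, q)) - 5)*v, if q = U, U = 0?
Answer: 414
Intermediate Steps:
q = 0
u = -15 (u = -7 - 8 = -15)
H(x, S) = 4 + S² (H(x, S) = S² + 4 = 4 + S²)
(((-7 + u) + H(5, q)) - 5)*v = (((-7 - 15) + (4 + 0²)) - 5)*(-18) = ((-22 + (4 + 0)) - 5)*(-18) = ((-22 + 4) - 5)*(-18) = (-18 - 5)*(-18) = -23*(-18) = 414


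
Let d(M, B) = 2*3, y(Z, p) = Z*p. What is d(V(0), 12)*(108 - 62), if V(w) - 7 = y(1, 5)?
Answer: 276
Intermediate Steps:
V(w) = 12 (V(w) = 7 + 1*5 = 7 + 5 = 12)
d(M, B) = 6
d(V(0), 12)*(108 - 62) = 6*(108 - 62) = 6*46 = 276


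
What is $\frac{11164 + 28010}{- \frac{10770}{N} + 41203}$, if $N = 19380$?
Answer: $\frac{25306404}{26616779} \approx 0.95077$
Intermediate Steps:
$\frac{11164 + 28010}{- \frac{10770}{N} + 41203} = \frac{11164 + 28010}{- \frac{10770}{19380} + 41203} = \frac{39174}{\left(-10770\right) \frac{1}{19380} + 41203} = \frac{39174}{- \frac{359}{646} + 41203} = \frac{39174}{\frac{26616779}{646}} = 39174 \cdot \frac{646}{26616779} = \frac{25306404}{26616779}$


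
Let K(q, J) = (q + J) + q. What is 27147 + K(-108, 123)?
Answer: 27054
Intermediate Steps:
K(q, J) = J + 2*q (K(q, J) = (J + q) + q = J + 2*q)
27147 + K(-108, 123) = 27147 + (123 + 2*(-108)) = 27147 + (123 - 216) = 27147 - 93 = 27054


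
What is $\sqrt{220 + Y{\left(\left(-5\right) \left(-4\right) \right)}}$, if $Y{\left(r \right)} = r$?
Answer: $4 \sqrt{15} \approx 15.492$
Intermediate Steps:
$\sqrt{220 + Y{\left(\left(-5\right) \left(-4\right) \right)}} = \sqrt{220 - -20} = \sqrt{220 + 20} = \sqrt{240} = 4 \sqrt{15}$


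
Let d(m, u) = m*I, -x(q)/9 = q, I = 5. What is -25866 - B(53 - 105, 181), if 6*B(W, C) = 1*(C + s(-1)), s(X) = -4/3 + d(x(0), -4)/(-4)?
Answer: -466127/18 ≈ -25896.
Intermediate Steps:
x(q) = -9*q
d(m, u) = 5*m (d(m, u) = m*5 = 5*m)
s(X) = -4/3 (s(X) = -4/3 + (5*(-9*0))/(-4) = -4*⅓ + (5*0)*(-¼) = -4/3 + 0*(-¼) = -4/3 + 0 = -4/3)
B(W, C) = -2/9 + C/6 (B(W, C) = (1*(C - 4/3))/6 = (1*(-4/3 + C))/6 = (-4/3 + C)/6 = -2/9 + C/6)
-25866 - B(53 - 105, 181) = -25866 - (-2/9 + (⅙)*181) = -25866 - (-2/9 + 181/6) = -25866 - 1*539/18 = -25866 - 539/18 = -466127/18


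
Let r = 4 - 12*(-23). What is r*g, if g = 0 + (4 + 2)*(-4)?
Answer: -6720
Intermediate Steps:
g = -24 (g = 0 + 6*(-4) = 0 - 24 = -24)
r = 280 (r = 4 + 276 = 280)
r*g = 280*(-24) = -6720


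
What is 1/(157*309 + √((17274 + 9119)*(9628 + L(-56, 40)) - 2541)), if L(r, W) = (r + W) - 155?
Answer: 48513/2103915109 - 2*√62399015/2103915109 ≈ 1.5549e-5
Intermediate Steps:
L(r, W) = -155 + W + r (L(r, W) = (W + r) - 155 = -155 + W + r)
1/(157*309 + √((17274 + 9119)*(9628 + L(-56, 40)) - 2541)) = 1/(157*309 + √((17274 + 9119)*(9628 + (-155 + 40 - 56)) - 2541)) = 1/(48513 + √(26393*(9628 - 171) - 2541)) = 1/(48513 + √(26393*9457 - 2541)) = 1/(48513 + √(249598601 - 2541)) = 1/(48513 + √249596060) = 1/(48513 + 2*√62399015)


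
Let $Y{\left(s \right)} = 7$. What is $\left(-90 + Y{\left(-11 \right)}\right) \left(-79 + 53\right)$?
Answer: $2158$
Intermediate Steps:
$\left(-90 + Y{\left(-11 \right)}\right) \left(-79 + 53\right) = \left(-90 + 7\right) \left(-79 + 53\right) = \left(-83\right) \left(-26\right) = 2158$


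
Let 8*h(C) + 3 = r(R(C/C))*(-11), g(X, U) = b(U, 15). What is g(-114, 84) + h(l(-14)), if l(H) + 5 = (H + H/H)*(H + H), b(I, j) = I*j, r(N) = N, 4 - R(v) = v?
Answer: 2511/2 ≈ 1255.5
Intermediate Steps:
R(v) = 4 - v
g(X, U) = 15*U (g(X, U) = U*15 = 15*U)
l(H) = -5 + 2*H*(1 + H) (l(H) = -5 + (H + H/H)*(H + H) = -5 + (H + 1)*(2*H) = -5 + (1 + H)*(2*H) = -5 + 2*H*(1 + H))
h(C) = -9/2 (h(C) = -3/8 + ((4 - C/C)*(-11))/8 = -3/8 + ((4 - 1*1)*(-11))/8 = -3/8 + ((4 - 1)*(-11))/8 = -3/8 + (3*(-11))/8 = -3/8 + (⅛)*(-33) = -3/8 - 33/8 = -9/2)
g(-114, 84) + h(l(-14)) = 15*84 - 9/2 = 1260 - 9/2 = 2511/2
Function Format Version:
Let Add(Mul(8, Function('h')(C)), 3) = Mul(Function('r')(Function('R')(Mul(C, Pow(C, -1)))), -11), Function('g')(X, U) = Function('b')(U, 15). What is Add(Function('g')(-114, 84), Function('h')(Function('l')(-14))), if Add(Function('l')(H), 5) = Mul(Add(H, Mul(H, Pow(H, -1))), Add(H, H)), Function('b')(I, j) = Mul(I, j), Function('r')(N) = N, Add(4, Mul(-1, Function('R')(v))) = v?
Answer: Rational(2511, 2) ≈ 1255.5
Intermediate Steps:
Function('R')(v) = Add(4, Mul(-1, v))
Function('g')(X, U) = Mul(15, U) (Function('g')(X, U) = Mul(U, 15) = Mul(15, U))
Function('l')(H) = Add(-5, Mul(2, H, Add(1, H))) (Function('l')(H) = Add(-5, Mul(Add(H, Mul(H, Pow(H, -1))), Add(H, H))) = Add(-5, Mul(Add(H, 1), Mul(2, H))) = Add(-5, Mul(Add(1, H), Mul(2, H))) = Add(-5, Mul(2, H, Add(1, H))))
Function('h')(C) = Rational(-9, 2) (Function('h')(C) = Add(Rational(-3, 8), Mul(Rational(1, 8), Mul(Add(4, Mul(-1, Mul(C, Pow(C, -1)))), -11))) = Add(Rational(-3, 8), Mul(Rational(1, 8), Mul(Add(4, Mul(-1, 1)), -11))) = Add(Rational(-3, 8), Mul(Rational(1, 8), Mul(Add(4, -1), -11))) = Add(Rational(-3, 8), Mul(Rational(1, 8), Mul(3, -11))) = Add(Rational(-3, 8), Mul(Rational(1, 8), -33)) = Add(Rational(-3, 8), Rational(-33, 8)) = Rational(-9, 2))
Add(Function('g')(-114, 84), Function('h')(Function('l')(-14))) = Add(Mul(15, 84), Rational(-9, 2)) = Add(1260, Rational(-9, 2)) = Rational(2511, 2)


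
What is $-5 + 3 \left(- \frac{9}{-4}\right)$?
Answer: $\frac{7}{4} \approx 1.75$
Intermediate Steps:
$-5 + 3 \left(- \frac{9}{-4}\right) = -5 + 3 \left(\left(-9\right) \left(- \frac{1}{4}\right)\right) = -5 + 3 \cdot \frac{9}{4} = -5 + \frac{27}{4} = \frac{7}{4}$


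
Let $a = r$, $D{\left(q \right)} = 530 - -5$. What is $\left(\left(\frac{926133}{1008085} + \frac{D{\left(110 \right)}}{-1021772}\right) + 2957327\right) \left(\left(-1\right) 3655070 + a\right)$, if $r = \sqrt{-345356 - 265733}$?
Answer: $- \frac{85645190486198298795699}{7923330974} + \frac{234318878944037457 i \sqrt{611089}}{79233309740} \approx -1.0809 \cdot 10^{13} + 2.3118 \cdot 10^{9} i$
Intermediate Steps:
$D{\left(q \right)} = 535$ ($D{\left(q \right)} = 530 + 5 = 535$)
$r = i \sqrt{611089}$ ($r = \sqrt{-611089} = i \sqrt{611089} \approx 781.72 i$)
$a = i \sqrt{611089} \approx 781.72 i$
$\left(\left(\frac{926133}{1008085} + \frac{D{\left(110 \right)}}{-1021772}\right) + 2957327\right) \left(\left(-1\right) 3655070 + a\right) = \left(\left(\frac{926133}{1008085} + \frac{535}{-1021772}\right) + 2957327\right) \left(\left(-1\right) 3655070 + i \sqrt{611089}\right) = \left(\left(926133 \cdot \frac{1}{1008085} + 535 \left(- \frac{1}{1021772}\right)\right) + 2957327\right) \left(-3655070 + i \sqrt{611089}\right) = \left(\left(\frac{71241}{77545} - \frac{535}{1021772}\right) + 2957327\right) \left(-3655070 + i \sqrt{611089}\right) = \left(\frac{72750572477}{79233309740} + 2957327\right) \left(-3655070 + i \sqrt{611089}\right) = \frac{234318878944037457 \left(-3655070 + i \sqrt{611089}\right)}{79233309740} = - \frac{85645190486198298795699}{7923330974} + \frac{234318878944037457 i \sqrt{611089}}{79233309740}$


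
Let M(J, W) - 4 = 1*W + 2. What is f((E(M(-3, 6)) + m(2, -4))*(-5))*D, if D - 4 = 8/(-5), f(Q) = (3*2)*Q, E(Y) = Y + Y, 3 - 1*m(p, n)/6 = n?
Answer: -4752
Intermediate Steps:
m(p, n) = 18 - 6*n
M(J, W) = 6 + W (M(J, W) = 4 + (1*W + 2) = 4 + (W + 2) = 4 + (2 + W) = 6 + W)
E(Y) = 2*Y
f(Q) = 6*Q
D = 12/5 (D = 4 + 8/(-5) = 4 + 8*(-1/5) = 4 - 8/5 = 12/5 ≈ 2.4000)
f((E(M(-3, 6)) + m(2, -4))*(-5))*D = (6*((2*(6 + 6) + (18 - 6*(-4)))*(-5)))*(12/5) = (6*((2*12 + (18 + 24))*(-5)))*(12/5) = (6*((24 + 42)*(-5)))*(12/5) = (6*(66*(-5)))*(12/5) = (6*(-330))*(12/5) = -1980*12/5 = -4752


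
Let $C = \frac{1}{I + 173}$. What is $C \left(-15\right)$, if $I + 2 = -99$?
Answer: $- \frac{5}{24} \approx -0.20833$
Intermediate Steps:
$I = -101$ ($I = -2 - 99 = -101$)
$C = \frac{1}{72}$ ($C = \frac{1}{-101 + 173} = \frac{1}{72} \approx 0.013889$)
$C \left(-15\right) = \frac{1}{72} \left(-15\right) = - \frac{5}{24}$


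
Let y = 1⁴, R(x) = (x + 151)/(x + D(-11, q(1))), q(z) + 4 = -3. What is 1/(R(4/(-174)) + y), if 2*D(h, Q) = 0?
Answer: -2/13133 ≈ -0.00015229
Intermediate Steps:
q(z) = -7 (q(z) = -4 - 3 = -7)
D(h, Q) = 0 (D(h, Q) = (½)*0 = 0)
R(x) = (151 + x)/x (R(x) = (x + 151)/(x + 0) = (151 + x)/x)
y = 1
1/(R(4/(-174)) + y) = 1/((151 + 4/(-174))/((4/(-174))) + 1) = 1/((151 + 4*(-1/174))/((4*(-1/174))) + 1) = 1/((151 - 2/87)/(-2/87) + 1) = 1/(-87/2*13135/87 + 1) = 1/(-13135/2 + 1) = 1/(-13133/2) = -2/13133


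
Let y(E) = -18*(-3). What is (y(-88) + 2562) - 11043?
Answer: -8427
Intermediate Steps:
y(E) = 54
(y(-88) + 2562) - 11043 = (54 + 2562) - 11043 = 2616 - 11043 = -8427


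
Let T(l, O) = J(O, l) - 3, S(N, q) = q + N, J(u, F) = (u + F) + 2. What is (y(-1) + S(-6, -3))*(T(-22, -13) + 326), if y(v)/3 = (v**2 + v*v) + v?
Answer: -1740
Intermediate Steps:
J(u, F) = 2 + F + u (J(u, F) = (F + u) + 2 = 2 + F + u)
y(v) = 3*v + 6*v**2 (y(v) = 3*((v**2 + v*v) + v) = 3*((v**2 + v**2) + v) = 3*(2*v**2 + v) = 3*(v + 2*v**2) = 3*v + 6*v**2)
S(N, q) = N + q
T(l, O) = -1 + O + l (T(l, O) = (2 + l + O) - 3 = (2 + O + l) - 3 = -1 + O + l)
(y(-1) + S(-6, -3))*(T(-22, -13) + 326) = (3*(-1)*(1 + 2*(-1)) + (-6 - 3))*((-1 - 13 - 22) + 326) = (3*(-1)*(1 - 2) - 9)*(-36 + 326) = (3*(-1)*(-1) - 9)*290 = (3 - 9)*290 = -6*290 = -1740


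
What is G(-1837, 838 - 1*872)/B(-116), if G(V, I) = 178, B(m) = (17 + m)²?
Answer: 178/9801 ≈ 0.018161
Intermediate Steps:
G(-1837, 838 - 1*872)/B(-116) = 178/((17 - 116)²) = 178/((-99)²) = 178/9801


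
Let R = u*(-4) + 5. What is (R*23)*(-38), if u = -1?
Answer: -7866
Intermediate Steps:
R = 9 (R = -1*(-4) + 5 = 4 + 5 = 9)
(R*23)*(-38) = (9*23)*(-38) = 207*(-38) = -7866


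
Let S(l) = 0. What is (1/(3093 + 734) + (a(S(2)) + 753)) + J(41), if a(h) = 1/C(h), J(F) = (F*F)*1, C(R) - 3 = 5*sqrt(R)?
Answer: 27948584/11481 ≈ 2434.3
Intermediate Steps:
C(R) = 3 + 5*sqrt(R)
J(F) = F**2 (J(F) = F**2*1 = F**2)
a(h) = 1/(3 + 5*sqrt(h))
(1/(3093 + 734) + (a(S(2)) + 753)) + J(41) = (1/(3093 + 734) + (1/(3 + 5*sqrt(0)) + 753)) + 41**2 = (1/3827 + (1/(3 + 5*0) + 753)) + 1681 = (1/3827 + (1/(3 + 0) + 753)) + 1681 = (1/3827 + (1/3 + 753)) + 1681 = (1/3827 + 2260/3) + 1681 = 8649023/11481 + 1681 = 27948584/11481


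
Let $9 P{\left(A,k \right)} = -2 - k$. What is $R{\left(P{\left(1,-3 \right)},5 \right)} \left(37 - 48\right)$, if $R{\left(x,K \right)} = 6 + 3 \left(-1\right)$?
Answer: $-33$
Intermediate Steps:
$P{\left(A,k \right)} = - \frac{2}{9} - \frac{k}{9}$ ($P{\left(A,k \right)} = \frac{-2 - k}{9} = - \frac{2}{9} - \frac{k}{9}$)
$R{\left(x,K \right)} = 3$ ($R{\left(x,K \right)} = 6 - 3 = 3$)
$R{\left(P{\left(1,-3 \right)},5 \right)} \left(37 - 48\right) = 3 \left(37 - 48\right) = 3 \left(-11\right) = -33$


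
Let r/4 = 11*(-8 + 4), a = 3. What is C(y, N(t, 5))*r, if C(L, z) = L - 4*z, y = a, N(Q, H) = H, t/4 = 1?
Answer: 2992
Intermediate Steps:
t = 4 (t = 4*1 = 4)
y = 3
r = -176 (r = 4*(11*(-8 + 4)) = 4*(11*(-4)) = 4*(-44) = -176)
C(y, N(t, 5))*r = (3 - 4*5)*(-176) = (3 - 20)*(-176) = -17*(-176) = 2992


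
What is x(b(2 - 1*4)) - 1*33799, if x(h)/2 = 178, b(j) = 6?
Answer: -33443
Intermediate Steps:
x(h) = 356 (x(h) = 2*178 = 356)
x(b(2 - 1*4)) - 1*33799 = 356 - 1*33799 = 356 - 33799 = -33443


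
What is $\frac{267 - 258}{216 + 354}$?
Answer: $\frac{3}{190} \approx 0.015789$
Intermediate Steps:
$\frac{267 - 258}{216 + 354} = \frac{9}{570} = 9 \cdot \frac{1}{570} = \frac{3}{190}$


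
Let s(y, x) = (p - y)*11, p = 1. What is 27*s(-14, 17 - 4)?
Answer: 4455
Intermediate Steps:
s(y, x) = 11 - 11*y (s(y, x) = (1 - y)*11 = 11 - 11*y)
27*s(-14, 17 - 4) = 27*(11 - 11*(-14)) = 27*(11 + 154) = 27*165 = 4455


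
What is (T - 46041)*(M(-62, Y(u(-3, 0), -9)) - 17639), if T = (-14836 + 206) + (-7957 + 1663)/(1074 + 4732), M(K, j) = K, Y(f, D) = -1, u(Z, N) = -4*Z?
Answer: 3117695893060/2903 ≈ 1.0740e+9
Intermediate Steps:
T = -42474037/2903 (T = -14630 - 6294/5806 = -14630 - 6294*1/5806 = -14630 - 3147/2903 = -42474037/2903 ≈ -14631.)
(T - 46041)*(M(-62, Y(u(-3, 0), -9)) - 17639) = (-42474037/2903 - 46041)*(-62 - 17639) = -176131060/2903*(-17701) = 3117695893060/2903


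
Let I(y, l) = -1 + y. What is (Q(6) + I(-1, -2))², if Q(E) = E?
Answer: 16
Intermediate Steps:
(Q(6) + I(-1, -2))² = (6 + (-1 - 1))² = (6 - 2)² = 4² = 16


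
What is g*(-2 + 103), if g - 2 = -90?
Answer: -8888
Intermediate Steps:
g = -88 (g = 2 - 90 = -88)
g*(-2 + 103) = -88*(-2 + 103) = -88*101 = -8888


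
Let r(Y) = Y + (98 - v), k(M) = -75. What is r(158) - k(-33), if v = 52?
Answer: 279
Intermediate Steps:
r(Y) = 46 + Y (r(Y) = Y + (98 - 1*52) = Y + (98 - 52) = Y + 46 = 46 + Y)
r(158) - k(-33) = (46 + 158) - 1*(-75) = 204 + 75 = 279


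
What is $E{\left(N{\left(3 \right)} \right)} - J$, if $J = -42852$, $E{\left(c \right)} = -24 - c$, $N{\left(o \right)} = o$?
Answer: $42825$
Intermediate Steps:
$E{\left(N{\left(3 \right)} \right)} - J = \left(-24 - 3\right) - -42852 = \left(-24 - 3\right) + 42852 = -27 + 42852 = 42825$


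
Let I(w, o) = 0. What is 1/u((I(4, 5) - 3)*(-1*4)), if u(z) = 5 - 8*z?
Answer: -1/91 ≈ -0.010989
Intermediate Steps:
1/u((I(4, 5) - 3)*(-1*4)) = 1/(5 - 8*(0 - 3)*(-1*4)) = 1/(5 - (-24)*(-4)) = 1/(5 - 8*12) = 1/(5 - 96) = 1/(-91) = -1/91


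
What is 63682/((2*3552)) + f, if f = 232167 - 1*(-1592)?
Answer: 830343809/3552 ≈ 2.3377e+5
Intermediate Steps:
f = 233759 (f = 232167 + 1592 = 233759)
63682/((2*3552)) + f = 63682/((2*3552)) + 233759 = 63682/7104 + 233759 = 63682*(1/7104) + 233759 = 31841/3552 + 233759 = 830343809/3552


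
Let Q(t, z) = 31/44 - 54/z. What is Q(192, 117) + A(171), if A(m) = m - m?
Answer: 139/572 ≈ 0.24301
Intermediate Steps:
A(m) = 0
Q(t, z) = 31/44 - 54/z (Q(t, z) = 31*(1/44) - 54/z = 31/44 - 54/z)
Q(192, 117) + A(171) = (31/44 - 54/117) + 0 = (31/44 - 54*1/117) + 0 = (31/44 - 6/13) + 0 = 139/572 + 0 = 139/572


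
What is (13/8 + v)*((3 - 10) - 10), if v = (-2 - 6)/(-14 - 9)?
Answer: -6171/184 ≈ -33.538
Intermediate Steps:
v = 8/23 (v = -8/(-23) = -8*(-1/23) = 8/23 ≈ 0.34783)
(13/8 + v)*((3 - 10) - 10) = (13/8 + 8/23)*((3 - 10) - 10) = (13*(1/8) + 8/23)*(-7 - 10) = (13/8 + 8/23)*(-17) = (363/184)*(-17) = -6171/184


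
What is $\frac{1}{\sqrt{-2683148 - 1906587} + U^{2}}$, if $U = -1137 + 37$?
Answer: $\frac{242000}{292820917947} - \frac{i \sqrt{4589735}}{1464104589735} \approx 8.2644 \cdot 10^{-7} - 1.4633 \cdot 10^{-9} i$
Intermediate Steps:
$U = -1100$
$\frac{1}{\sqrt{-2683148 - 1906587} + U^{2}} = \frac{1}{\sqrt{-2683148 - 1906587} + \left(-1100\right)^{2}} = \frac{1}{\sqrt{-4589735} + 1210000} = \frac{1}{i \sqrt{4589735} + 1210000} = \frac{1}{1210000 + i \sqrt{4589735}}$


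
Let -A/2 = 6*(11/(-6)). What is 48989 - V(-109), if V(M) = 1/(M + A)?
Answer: 4262044/87 ≈ 48989.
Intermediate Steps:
A = 22 (A = -12*11/(-6) = -12*11*(-⅙) = -12*(-11)/6 = -2*(-11) = 22)
V(M) = 1/(22 + M) (V(M) = 1/(M + 22) = 1/(22 + M))
48989 - V(-109) = 48989 - 1/(22 - 109) = 48989 - 1/(-87) = 48989 - 1*(-1/87) = 48989 + 1/87 = 4262044/87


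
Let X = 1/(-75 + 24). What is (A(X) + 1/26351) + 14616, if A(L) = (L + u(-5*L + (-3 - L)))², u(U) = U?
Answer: 1002342502721/68538951 ≈ 14624.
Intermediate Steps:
X = -1/51 (X = 1/(-51) = -1/51 ≈ -0.019608)
A(L) = (-3 - 5*L)² (A(L) = (L + (-5*L + (-3 - L)))² = (L + (-3 - 6*L))² = (-3 - 5*L)²)
(A(X) + 1/26351) + 14616 = ((3 + 5*(-1/51))² + 1/26351) + 14616 = ((3 - 5/51)² + 1/26351) + 14616 = ((148/51)² + 1/26351) + 14616 = (21904/2601 + 1/26351) + 14616 = 577194905/68538951 + 14616 = 1002342502721/68538951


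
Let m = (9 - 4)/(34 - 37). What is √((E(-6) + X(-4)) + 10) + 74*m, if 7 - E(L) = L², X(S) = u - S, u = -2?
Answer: -370/3 + I*√17 ≈ -123.33 + 4.1231*I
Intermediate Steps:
X(S) = -2 - S
E(L) = 7 - L²
m = -5/3 (m = 5/(-3) = 5*(-⅓) = -5/3 ≈ -1.6667)
√((E(-6) + X(-4)) + 10) + 74*m = √(((7 - 1*(-6)²) + (-2 - 1*(-4))) + 10) + 74*(-5/3) = √(((7 - 1*36) + (-2 + 4)) + 10) - 370/3 = √(((7 - 36) + 2) + 10) - 370/3 = √((-29 + 2) + 10) - 370/3 = √(-27 + 10) - 370/3 = √(-17) - 370/3 = I*√17 - 370/3 = -370/3 + I*√17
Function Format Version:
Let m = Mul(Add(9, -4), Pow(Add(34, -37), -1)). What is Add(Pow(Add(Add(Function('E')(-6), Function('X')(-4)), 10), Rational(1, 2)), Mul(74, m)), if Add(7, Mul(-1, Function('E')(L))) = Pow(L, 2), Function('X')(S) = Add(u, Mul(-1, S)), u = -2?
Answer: Add(Rational(-370, 3), Mul(I, Pow(17, Rational(1, 2)))) ≈ Add(-123.33, Mul(4.1231, I))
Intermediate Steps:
Function('X')(S) = Add(-2, Mul(-1, S))
Function('E')(L) = Add(7, Mul(-1, Pow(L, 2)))
m = Rational(-5, 3) (m = Mul(5, Pow(-3, -1)) = Mul(5, Rational(-1, 3)) = Rational(-5, 3) ≈ -1.6667)
Add(Pow(Add(Add(Function('E')(-6), Function('X')(-4)), 10), Rational(1, 2)), Mul(74, m)) = Add(Pow(Add(Add(Add(7, Mul(-1, Pow(-6, 2))), Add(-2, Mul(-1, -4))), 10), Rational(1, 2)), Mul(74, Rational(-5, 3))) = Add(Pow(Add(Add(Add(7, Mul(-1, 36)), Add(-2, 4)), 10), Rational(1, 2)), Rational(-370, 3)) = Add(Pow(Add(Add(Add(7, -36), 2), 10), Rational(1, 2)), Rational(-370, 3)) = Add(Pow(Add(Add(-29, 2), 10), Rational(1, 2)), Rational(-370, 3)) = Add(Pow(Add(-27, 10), Rational(1, 2)), Rational(-370, 3)) = Add(Pow(-17, Rational(1, 2)), Rational(-370, 3)) = Add(Mul(I, Pow(17, Rational(1, 2))), Rational(-370, 3)) = Add(Rational(-370, 3), Mul(I, Pow(17, Rational(1, 2))))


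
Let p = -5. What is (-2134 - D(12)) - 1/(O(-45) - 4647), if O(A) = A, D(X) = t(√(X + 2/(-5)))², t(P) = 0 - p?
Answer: -10130027/4692 ≈ -2159.0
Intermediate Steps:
t(P) = 5 (t(P) = 0 - 1*(-5) = 0 + 5 = 5)
D(X) = 25 (D(X) = 5² = 25)
(-2134 - D(12)) - 1/(O(-45) - 4647) = (-2134 - 1*25) - 1/(-45 - 4647) = (-2134 - 25) - 1/(-4692) = -2159 - 1*(-1/4692) = -2159 + 1/4692 = -10130027/4692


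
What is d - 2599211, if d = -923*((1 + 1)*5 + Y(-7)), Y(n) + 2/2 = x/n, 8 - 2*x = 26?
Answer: -18260933/7 ≈ -2.6087e+6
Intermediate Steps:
x = -9 (x = 4 - 1/2*26 = 4 - 13 = -9)
Y(n) = -1 - 9/n
d = -66456/7 (d = -923*((1 + 1)*5 + (-9 - 1*(-7))/(-7)) = -923*(2*5 - (-9 + 7)/7) = -923*(10 - 1/7*(-2)) = -923*(10 + 2/7) = -923*72/7 = -66456/7 ≈ -9493.7)
d - 2599211 = -66456/7 - 2599211 = -18260933/7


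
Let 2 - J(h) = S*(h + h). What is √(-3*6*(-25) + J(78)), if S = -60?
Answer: 2*√2453 ≈ 99.056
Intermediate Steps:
J(h) = 2 + 120*h (J(h) = 2 - (-60)*(h + h) = 2 - (-60)*2*h = 2 - (-120)*h = 2 + 120*h)
√(-3*6*(-25) + J(78)) = √(-3*6*(-25) + (2 + 120*78)) = √(-18*(-25) + (2 + 9360)) = √(450 + 9362) = √9812 = 2*√2453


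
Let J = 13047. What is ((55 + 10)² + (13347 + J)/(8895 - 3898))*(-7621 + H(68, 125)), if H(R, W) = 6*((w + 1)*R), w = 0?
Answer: -152473580147/4997 ≈ -3.0513e+7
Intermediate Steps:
H(R, W) = 6*R (H(R, W) = 6*((0 + 1)*R) = 6*(1*R) = 6*R)
((55 + 10)² + (13347 + J)/(8895 - 3898))*(-7621 + H(68, 125)) = ((55 + 10)² + (13347 + 13047)/(8895 - 3898))*(-7621 + 6*68) = (65² + 26394/4997)*(-7621 + 408) = (4225 + 26394*(1/4997))*(-7213) = (4225 + 26394/4997)*(-7213) = (21138719/4997)*(-7213) = -152473580147/4997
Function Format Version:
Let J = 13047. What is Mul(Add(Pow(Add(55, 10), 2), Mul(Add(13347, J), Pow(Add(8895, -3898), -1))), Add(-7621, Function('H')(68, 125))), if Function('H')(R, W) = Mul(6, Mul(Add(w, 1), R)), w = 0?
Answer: Rational(-152473580147, 4997) ≈ -3.0513e+7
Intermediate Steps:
Function('H')(R, W) = Mul(6, R) (Function('H')(R, W) = Mul(6, Mul(Add(0, 1), R)) = Mul(6, Mul(1, R)) = Mul(6, R))
Mul(Add(Pow(Add(55, 10), 2), Mul(Add(13347, J), Pow(Add(8895, -3898), -1))), Add(-7621, Function('H')(68, 125))) = Mul(Add(Pow(Add(55, 10), 2), Mul(Add(13347, 13047), Pow(Add(8895, -3898), -1))), Add(-7621, Mul(6, 68))) = Mul(Add(Pow(65, 2), Mul(26394, Pow(4997, -1))), Add(-7621, 408)) = Mul(Add(4225, Mul(26394, Rational(1, 4997))), -7213) = Mul(Add(4225, Rational(26394, 4997)), -7213) = Mul(Rational(21138719, 4997), -7213) = Rational(-152473580147, 4997)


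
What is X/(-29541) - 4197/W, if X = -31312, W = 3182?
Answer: -566251/2186034 ≈ -0.25903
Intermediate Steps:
X/(-29541) - 4197/W = -31312/(-29541) - 4197/3182 = -31312*(-1/29541) - 4197*1/3182 = 31312/29541 - 4197/3182 = -566251/2186034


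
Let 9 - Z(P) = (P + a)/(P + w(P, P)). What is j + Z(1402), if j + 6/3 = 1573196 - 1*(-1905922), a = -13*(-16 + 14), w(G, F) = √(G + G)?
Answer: 173956199/50 + 51*√701/35050 ≈ 3.4791e+6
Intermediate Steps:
w(G, F) = √2*√G (w(G, F) = √(2*G) = √2*√G)
a = 26 (a = -13*(-2) = 26)
Z(P) = 9 - (26 + P)/(P + √2*√P) (Z(P) = 9 - (P + 26)/(P + √2*√P) = 9 - (26 + P)/(P + √2*√P))
j = 3479116 (j = -2 + (1573196 - 1*(-1905922)) = -2 + (1573196 + 1905922) = -2 + 3479118 = 3479116)
j + Z(1402) = 3479116 + (-26 + 8*1402 + 9*√2*√1402)/(1402 + √2*√1402) = 3479116 + (-26 + 11216 + 18*√701)/(1402 + 2*√701) = 3479116 + (11190 + 18*√701)/(1402 + 2*√701)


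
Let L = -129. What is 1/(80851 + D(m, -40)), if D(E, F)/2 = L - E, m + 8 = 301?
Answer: 1/80007 ≈ 1.2499e-5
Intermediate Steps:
m = 293 (m = -8 + 301 = 293)
D(E, F) = -258 - 2*E (D(E, F) = 2*(-129 - E) = -258 - 2*E)
1/(80851 + D(m, -40)) = 1/(80851 + (-258 - 2*293)) = 1/(80851 + (-258 - 586)) = 1/(80851 - 844) = 1/80007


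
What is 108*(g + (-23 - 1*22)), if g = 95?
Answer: 5400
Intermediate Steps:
108*(g + (-23 - 1*22)) = 108*(95 + (-23 - 1*22)) = 108*(95 + (-23 - 22)) = 108*(95 - 45) = 108*50 = 5400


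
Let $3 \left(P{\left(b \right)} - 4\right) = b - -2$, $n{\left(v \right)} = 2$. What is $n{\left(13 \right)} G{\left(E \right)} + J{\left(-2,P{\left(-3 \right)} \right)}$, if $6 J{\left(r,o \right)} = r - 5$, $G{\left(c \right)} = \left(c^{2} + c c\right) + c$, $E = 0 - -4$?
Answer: $\frac{425}{6} \approx 70.833$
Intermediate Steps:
$E = 4$ ($E = 0 + 4 = 4$)
$P{\left(b \right)} = \frac{14}{3} + \frac{b}{3}$ ($P{\left(b \right)} = 4 + \frac{b - -2}{3} = 4 + \frac{b + 2}{3} = 4 + \frac{2 + b}{3} = 4 + \left(\frac{2}{3} + \frac{b}{3}\right) = \frac{14}{3} + \frac{b}{3}$)
$G{\left(c \right)} = c + 2 c^{2}$ ($G{\left(c \right)} = \left(c^{2} + c^{2}\right) + c = 2 c^{2} + c = c + 2 c^{2}$)
$J{\left(r,o \right)} = - \frac{5}{6} + \frac{r}{6}$ ($J{\left(r,o \right)} = \frac{r - 5}{6} = \frac{-5 + r}{6} = - \frac{5}{6} + \frac{r}{6}$)
$n{\left(13 \right)} G{\left(E \right)} + J{\left(-2,P{\left(-3 \right)} \right)} = 2 \cdot 4 \left(1 + 2 \cdot 4\right) + \left(- \frac{5}{6} + \frac{1}{6} \left(-2\right)\right) = 2 \cdot 4 \left(1 + 8\right) - \frac{7}{6} = 2 \cdot 4 \cdot 9 - \frac{7}{6} = 2 \cdot 36 - \frac{7}{6} = 72 - \frac{7}{6} = \frac{425}{6}$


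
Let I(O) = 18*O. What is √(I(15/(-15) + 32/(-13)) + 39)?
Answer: I*√3939/13 ≈ 4.8278*I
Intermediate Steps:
√(I(15/(-15) + 32/(-13)) + 39) = √(18*(15/(-15) + 32/(-13)) + 39) = √(18*(15*(-1/15) + 32*(-1/13)) + 39) = √(18*(-1 - 32/13) + 39) = √(18*(-45/13) + 39) = √(-810/13 + 39) = √(-303/13) = I*√3939/13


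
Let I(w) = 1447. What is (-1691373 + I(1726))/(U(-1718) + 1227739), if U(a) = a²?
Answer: -1689926/4179263 ≈ -0.40436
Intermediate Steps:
(-1691373 + I(1726))/(U(-1718) + 1227739) = (-1691373 + 1447)/((-1718)² + 1227739) = -1689926/(2951524 + 1227739) = -1689926/4179263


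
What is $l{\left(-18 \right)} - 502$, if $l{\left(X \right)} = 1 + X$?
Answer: $-519$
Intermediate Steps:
$l{\left(-18 \right)} - 502 = \left(1 - 18\right) - 502 = -17 - 502 = -519$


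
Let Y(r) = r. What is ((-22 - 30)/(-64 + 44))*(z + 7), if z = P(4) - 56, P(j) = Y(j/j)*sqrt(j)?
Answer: -611/5 ≈ -122.20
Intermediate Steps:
P(j) = sqrt(j) (P(j) = (j/j)*sqrt(j) = 1*sqrt(j) = sqrt(j))
z = -54 (z = sqrt(4) - 56 = 2 - 56 = -54)
((-22 - 30)/(-64 + 44))*(z + 7) = ((-22 - 30)/(-64 + 44))*(-54 + 7) = -52/(-20)*(-47) = -52*(-1/20)*(-47) = (13/5)*(-47) = -611/5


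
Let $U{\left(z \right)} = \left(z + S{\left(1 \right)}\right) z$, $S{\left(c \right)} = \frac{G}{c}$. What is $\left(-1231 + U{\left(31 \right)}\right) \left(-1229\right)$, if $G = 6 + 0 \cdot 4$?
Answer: $103236$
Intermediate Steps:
$G = 6$ ($G = 6 + 0 = 6$)
$S{\left(c \right)} = \frac{6}{c}$
$U{\left(z \right)} = z \left(6 + z\right)$ ($U{\left(z \right)} = \left(z + \frac{6}{1}\right) z = \left(z + 6 \cdot 1\right) z = \left(z + 6\right) z = \left(6 + z\right) z = z \left(6 + z\right)$)
$\left(-1231 + U{\left(31 \right)}\right) \left(-1229\right) = \left(-1231 + 31 \left(6 + 31\right)\right) \left(-1229\right) = \left(-1231 + 31 \cdot 37\right) \left(-1229\right) = \left(-1231 + 1147\right) \left(-1229\right) = \left(-84\right) \left(-1229\right) = 103236$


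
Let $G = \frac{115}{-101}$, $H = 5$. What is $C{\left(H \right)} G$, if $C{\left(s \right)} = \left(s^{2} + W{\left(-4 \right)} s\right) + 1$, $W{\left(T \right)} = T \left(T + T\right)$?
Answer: $- \frac{21390}{101} \approx -211.78$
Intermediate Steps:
$W{\left(T \right)} = 2 T^{2}$ ($W{\left(T \right)} = T 2 T = 2 T^{2}$)
$G = - \frac{115}{101}$ ($G = 115 \left(- \frac{1}{101}\right) = - \frac{115}{101} \approx -1.1386$)
$C{\left(s \right)} = 1 + s^{2} + 32 s$ ($C{\left(s \right)} = \left(s^{2} + 2 \left(-4\right)^{2} s\right) + 1 = \left(s^{2} + 2 \cdot 16 s\right) + 1 = \left(s^{2} + 32 s\right) + 1 = 1 + s^{2} + 32 s$)
$C{\left(H \right)} G = \left(1 + 5^{2} + 32 \cdot 5\right) \left(- \frac{115}{101}\right) = \left(1 + 25 + 160\right) \left(- \frac{115}{101}\right) = 186 \left(- \frac{115}{101}\right) = - \frac{21390}{101}$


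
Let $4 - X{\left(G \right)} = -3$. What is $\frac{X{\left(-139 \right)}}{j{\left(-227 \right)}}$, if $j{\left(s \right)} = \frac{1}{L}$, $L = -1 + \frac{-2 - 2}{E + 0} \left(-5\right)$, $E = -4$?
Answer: $-42$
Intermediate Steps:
$X{\left(G \right)} = 7$ ($X{\left(G \right)} = 4 - -3 = 4 + 3 = 7$)
$L = -6$ ($L = -1 + \frac{-2 - 2}{-4 + 0} \left(-5\right) = -1 + - \frac{4}{-4} \left(-5\right) = -1 + \left(-4\right) \left(- \frac{1}{4}\right) \left(-5\right) = -1 + 1 \left(-5\right) = -1 - 5 = -6$)
$j{\left(s \right)} = - \frac{1}{6}$ ($j{\left(s \right)} = \frac{1}{-6} = - \frac{1}{6}$)
$\frac{X{\left(-139 \right)}}{j{\left(-227 \right)}} = \frac{7}{- \frac{1}{6}} = 7 \left(-6\right) = -42$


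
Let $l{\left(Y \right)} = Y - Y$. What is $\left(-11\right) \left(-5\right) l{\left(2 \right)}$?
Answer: $0$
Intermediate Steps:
$l{\left(Y \right)} = 0$
$\left(-11\right) \left(-5\right) l{\left(2 \right)} = \left(-11\right) \left(-5\right) 0 = 55 \cdot 0 = 0$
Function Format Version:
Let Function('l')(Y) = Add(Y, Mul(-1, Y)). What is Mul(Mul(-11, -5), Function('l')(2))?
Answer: 0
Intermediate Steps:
Function('l')(Y) = 0
Mul(Mul(-11, -5), Function('l')(2)) = Mul(Mul(-11, -5), 0) = Mul(55, 0) = 0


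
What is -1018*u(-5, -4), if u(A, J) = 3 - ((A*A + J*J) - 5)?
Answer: 33594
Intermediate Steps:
u(A, J) = 8 - A**2 - J**2 (u(A, J) = 3 - ((A**2 + J**2) - 5) = 3 - (-5 + A**2 + J**2) = 3 + (5 - A**2 - J**2) = 8 - A**2 - J**2)
-1018*u(-5, -4) = -1018*(8 - 1*(-5)**2 - 1*(-4)**2) = -1018*(8 - 1*25 - 1*16) = -1018*(8 - 25 - 16) = -1018*(-33) = 33594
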